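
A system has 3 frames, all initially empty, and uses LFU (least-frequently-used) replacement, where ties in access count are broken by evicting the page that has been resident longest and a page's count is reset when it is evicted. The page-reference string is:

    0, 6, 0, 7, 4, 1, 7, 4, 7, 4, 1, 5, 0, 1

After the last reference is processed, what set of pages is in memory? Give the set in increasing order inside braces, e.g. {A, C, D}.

0 -> fault, frames {0}
6 -> fault, frames {0,6}
0 -> hit
7 -> fault, frames {0,6,7}
4 -> fault, evict 6, frames {0,7,4}
1 -> fault, evict 7, frames {0,4,1}
7 -> fault, evict 4, frames {0,1,7}
4 -> fault, evict 1, frames {0,7,4}
7 -> hit
4 -> hit
1 -> fault, evict 0, frames {7,4,1}
5 -> fault, evict 1, frames {7,4,5}
0 -> fault, evict 5, frames {7,4,0}
1 -> fault, evict 0, frames {7,4,1}

{1, 4, 7}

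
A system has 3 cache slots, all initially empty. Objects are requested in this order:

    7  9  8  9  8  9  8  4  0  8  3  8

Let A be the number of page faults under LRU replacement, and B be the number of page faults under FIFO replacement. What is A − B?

Under LRU: F F F . . . . F F . F . → 6 faults.
Under FIFO: F F F . . . . F F . F F → 7 faults.
A − B = 6 − 7 = -1.

-1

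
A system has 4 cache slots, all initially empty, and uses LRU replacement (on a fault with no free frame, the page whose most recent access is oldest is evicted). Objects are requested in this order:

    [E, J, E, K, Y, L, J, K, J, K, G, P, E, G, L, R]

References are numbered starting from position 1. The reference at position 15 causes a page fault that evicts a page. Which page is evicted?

pos 1: E → miss, frames [E]
pos 2: J → miss, frames [E, J]
pos 3: E → hit
pos 4: K → miss, frames [J, E, K]
pos 5: Y → miss, frames [J, E, K, Y]
pos 6: L → miss, evict J, frames [E, K, Y, L]
pos 7: J → miss, evict E, frames [K, Y, L, J]
pos 8: K → hit
pos 9: J → hit
pos 10: K → hit
pos 11: G → miss, evict Y, frames [L, J, K, G]
pos 12: P → miss, evict L, frames [J, K, G, P]
pos 13: E → miss, evict J, frames [K, G, P, E]
pos 14: G → hit
pos 15: L → miss, evict K, frames [P, E, G, L]
At position 15, page K is evicted.

K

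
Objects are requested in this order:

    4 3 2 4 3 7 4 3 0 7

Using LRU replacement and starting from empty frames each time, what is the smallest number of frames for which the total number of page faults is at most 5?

4

f=1: 10 faults
f=2: 10 faults
f=3: 6 faults
f=4: 5 faults
f=5: 5 faults
Smallest f with faults ≤ 5 is 4.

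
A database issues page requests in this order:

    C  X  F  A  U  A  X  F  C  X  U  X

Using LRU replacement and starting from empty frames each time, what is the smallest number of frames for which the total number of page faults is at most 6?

5

f=1: 12 faults
f=2: 10 faults
f=3: 9 faults
f=4: 7 faults
f=5: 5 faults
Smallest f with faults ≤ 6 is 5.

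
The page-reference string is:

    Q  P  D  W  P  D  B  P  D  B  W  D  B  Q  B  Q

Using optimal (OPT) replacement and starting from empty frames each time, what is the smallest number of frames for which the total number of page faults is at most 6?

f=1: 16 faults
f=2: 10 faults
f=3: 7 faults
f=4: 6 faults
f=5: 5 faults
Smallest f with faults ≤ 6 is 4.

4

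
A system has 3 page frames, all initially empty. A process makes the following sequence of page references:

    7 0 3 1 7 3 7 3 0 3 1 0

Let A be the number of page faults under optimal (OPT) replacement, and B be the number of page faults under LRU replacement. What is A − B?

Under OPT: F F F F . . . . F . . . → 5 faults.
Under LRU: F F F F F . . . F . F . → 7 faults.
A − B = 5 − 7 = -2.

-2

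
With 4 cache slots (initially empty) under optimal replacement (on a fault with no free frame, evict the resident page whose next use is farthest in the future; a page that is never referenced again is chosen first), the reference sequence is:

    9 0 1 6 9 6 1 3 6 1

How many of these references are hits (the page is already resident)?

5

9: fault, frames {9}
0: fault, frames {9,0}
1: fault, frames {9,0,1}
6: fault, frames {9,0,1,6}
9: hit
6: hit
1: hit
3: fault, evict 0, frames {9,1,6,3}
6: hit
1: hit
Hits: 5.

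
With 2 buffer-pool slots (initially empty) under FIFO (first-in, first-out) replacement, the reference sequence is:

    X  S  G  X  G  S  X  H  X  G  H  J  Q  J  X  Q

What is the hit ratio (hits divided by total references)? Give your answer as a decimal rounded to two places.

X: fault, frames {X}
S: fault, frames {X,S}
G: fault, evict X, frames {S,G}
X: fault, evict S, frames {G,X}
G: hit
S: fault, evict G, frames {X,S}
X: hit
H: fault, evict X, frames {S,H}
X: fault, evict S, frames {H,X}
G: fault, evict H, frames {X,G}
H: fault, evict X, frames {G,H}
J: fault, evict G, frames {H,J}
Q: fault, evict H, frames {J,Q}
J: hit
X: fault, evict J, frames {Q,X}
Q: hit
Hits: 4 of 16 references → 4/16 = 0.2500.

0.25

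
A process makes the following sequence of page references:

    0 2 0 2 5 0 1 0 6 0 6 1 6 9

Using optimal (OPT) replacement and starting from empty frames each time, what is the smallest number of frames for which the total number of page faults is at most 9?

2

f=1: 14 faults
f=2: 7 faults
f=3: 6 faults
f=4: 6 faults
f=5: 6 faults
f=6: 6 faults
Smallest f with faults ≤ 9 is 2.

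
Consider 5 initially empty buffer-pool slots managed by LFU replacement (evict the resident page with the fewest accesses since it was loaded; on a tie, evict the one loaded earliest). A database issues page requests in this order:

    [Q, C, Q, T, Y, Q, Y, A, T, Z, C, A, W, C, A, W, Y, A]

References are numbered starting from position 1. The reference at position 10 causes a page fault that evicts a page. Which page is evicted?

C

pos 1: Q: fault, frames {Q}
pos 2: C: fault, frames {Q,C}
pos 3: Q: hit
pos 4: T: fault, frames {Q,C,T}
pos 5: Y: fault, frames {Q,C,T,Y}
pos 6: Q: hit
pos 7: Y: hit
pos 8: A: fault, frames {Q,C,T,Y,A}
pos 9: T: hit
pos 10: Z: fault, evict C, frames {Q,T,Y,A,Z}
At position 10, page C is evicted.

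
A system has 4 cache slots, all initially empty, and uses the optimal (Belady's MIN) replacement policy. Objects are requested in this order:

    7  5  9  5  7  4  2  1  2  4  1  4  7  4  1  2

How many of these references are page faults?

7: miss, frames [7]
5: miss, frames [7, 5]
9: miss, frames [7, 5, 9]
5: hit
7: hit
4: miss, frames [7, 5, 9, 4]
2: miss, evict 9, frames [7, 5, 4, 2]
1: miss, evict 5, frames [7, 4, 2, 1]
2: hit
4: hit
1: hit
4: hit
7: hit
4: hit
1: hit
2: hit
Page faults: 6.

6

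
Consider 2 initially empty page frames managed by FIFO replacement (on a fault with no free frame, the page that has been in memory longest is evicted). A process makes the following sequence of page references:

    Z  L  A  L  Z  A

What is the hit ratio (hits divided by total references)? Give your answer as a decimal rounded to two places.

Z: fault, frames [Z]
L: fault, frames [Z, L]
A: fault, evict Z, frames [L, A]
L: hit
Z: fault, evict L, frames [A, Z]
A: hit
Hits: 2 of 6 references → 2/6 = 0.3333.

0.33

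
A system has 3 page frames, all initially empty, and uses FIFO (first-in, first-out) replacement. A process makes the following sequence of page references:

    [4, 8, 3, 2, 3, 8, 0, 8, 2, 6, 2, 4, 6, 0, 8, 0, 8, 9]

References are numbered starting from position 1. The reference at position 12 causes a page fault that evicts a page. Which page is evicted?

8

pos 1: 4 → fault, frames (4)
pos 2: 8 → fault, frames (4 8)
pos 3: 3 → fault, frames (4 8 3)
pos 4: 2 → fault, evict 4, frames (8 3 2)
pos 5: 3 → hit
pos 6: 8 → hit
pos 7: 0 → fault, evict 8, frames (3 2 0)
pos 8: 8 → fault, evict 3, frames (2 0 8)
pos 9: 2 → hit
pos 10: 6 → fault, evict 2, frames (0 8 6)
pos 11: 2 → fault, evict 0, frames (8 6 2)
pos 12: 4 → fault, evict 8, frames (6 2 4)
At position 12, page 8 is evicted.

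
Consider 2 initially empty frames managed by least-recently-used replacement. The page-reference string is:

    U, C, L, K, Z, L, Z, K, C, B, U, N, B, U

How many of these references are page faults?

13

U -> miss, frames (U)
C -> miss, frames (U C)
L -> miss, evict U, frames (C L)
K -> miss, evict C, frames (L K)
Z -> miss, evict L, frames (K Z)
L -> miss, evict K, frames (Z L)
Z -> hit
K -> miss, evict L, frames (Z K)
C -> miss, evict Z, frames (K C)
B -> miss, evict K, frames (C B)
U -> miss, evict C, frames (B U)
N -> miss, evict B, frames (U N)
B -> miss, evict U, frames (N B)
U -> miss, evict N, frames (B U)
Page faults: 13.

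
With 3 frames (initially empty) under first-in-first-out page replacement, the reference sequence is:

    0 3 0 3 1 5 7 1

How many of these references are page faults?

0: fault, frames (0)
3: fault, frames (0 3)
0: hit
3: hit
1: fault, frames (0 3 1)
5: fault, evict 0, frames (3 1 5)
7: fault, evict 3, frames (1 5 7)
1: hit
Page faults: 5.

5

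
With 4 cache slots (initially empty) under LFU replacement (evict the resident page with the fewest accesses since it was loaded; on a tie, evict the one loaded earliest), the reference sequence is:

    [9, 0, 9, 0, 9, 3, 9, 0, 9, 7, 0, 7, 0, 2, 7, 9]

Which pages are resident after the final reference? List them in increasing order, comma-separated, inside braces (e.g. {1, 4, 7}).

{0, 2, 7, 9}

9 -> fault, frames (9)
0 -> fault, frames (9 0)
9 -> hit
0 -> hit
9 -> hit
3 -> fault, frames (9 0 3)
9 -> hit
0 -> hit
9 -> hit
7 -> fault, frames (9 0 3 7)
0 -> hit
7 -> hit
0 -> hit
2 -> fault, evict 3, frames (9 0 7 2)
7 -> hit
9 -> hit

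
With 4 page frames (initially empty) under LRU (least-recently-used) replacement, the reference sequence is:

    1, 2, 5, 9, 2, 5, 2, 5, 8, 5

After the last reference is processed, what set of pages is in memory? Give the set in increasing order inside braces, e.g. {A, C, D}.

{2, 5, 8, 9}

1 → fault, frames (1)
2 → fault, frames (1 2)
5 → fault, frames (1 2 5)
9 → fault, frames (1 2 5 9)
2 → hit
5 → hit
2 → hit
5 → hit
8 → fault, evict 1, frames (9 2 5 8)
5 → hit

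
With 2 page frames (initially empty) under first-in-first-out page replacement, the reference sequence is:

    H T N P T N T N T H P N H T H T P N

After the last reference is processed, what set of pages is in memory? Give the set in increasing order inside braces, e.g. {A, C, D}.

H → miss, frames (H)
T → miss, frames (H T)
N → miss, evict H, frames (T N)
P → miss, evict T, frames (N P)
T → miss, evict N, frames (P T)
N → miss, evict P, frames (T N)
T → hit
N → hit
T → hit
H → miss, evict T, frames (N H)
P → miss, evict N, frames (H P)
N → miss, evict H, frames (P N)
H → miss, evict P, frames (N H)
T → miss, evict N, frames (H T)
H → hit
T → hit
P → miss, evict H, frames (T P)
N → miss, evict T, frames (P N)

{N, P}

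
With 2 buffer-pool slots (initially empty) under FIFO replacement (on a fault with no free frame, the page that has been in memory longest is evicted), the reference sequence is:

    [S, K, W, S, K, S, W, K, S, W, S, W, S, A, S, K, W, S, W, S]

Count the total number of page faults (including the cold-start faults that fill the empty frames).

S -> miss, frames {S}
K -> miss, frames {S,K}
W -> miss, evict S, frames {K,W}
S -> miss, evict K, frames {W,S}
K -> miss, evict W, frames {S,K}
S -> hit
W -> miss, evict S, frames {K,W}
K -> hit
S -> miss, evict K, frames {W,S}
W -> hit
S -> hit
W -> hit
S -> hit
A -> miss, evict W, frames {S,A}
S -> hit
K -> miss, evict S, frames {A,K}
W -> miss, evict A, frames {K,W}
S -> miss, evict K, frames {W,S}
W -> hit
S -> hit
Page faults: 11.

11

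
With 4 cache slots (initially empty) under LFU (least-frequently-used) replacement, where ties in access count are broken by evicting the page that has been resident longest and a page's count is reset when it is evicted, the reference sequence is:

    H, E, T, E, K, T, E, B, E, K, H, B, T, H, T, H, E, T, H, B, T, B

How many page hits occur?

H → fault, frames {H}
E → fault, frames {H,E}
T → fault, frames {H,E,T}
E → hit
K → fault, frames {H,E,T,K}
T → hit
E → hit
B → fault, evict H, frames {E,T,K,B}
E → hit
K → hit
H → fault, evict B, frames {E,T,K,H}
B → fault, evict H, frames {E,T,K,B}
T → hit
H → fault, evict B, frames {E,T,K,H}
T → hit
H → hit
E → hit
T → hit
H → hit
B → fault, evict K, frames {E,T,H,B}
T → hit
B → hit
Hits: 13.

13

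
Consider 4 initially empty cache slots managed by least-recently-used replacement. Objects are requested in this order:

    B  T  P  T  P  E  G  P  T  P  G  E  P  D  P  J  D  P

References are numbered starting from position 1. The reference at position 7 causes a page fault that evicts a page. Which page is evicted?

pos 1: B → miss, frames (B)
pos 2: T → miss, frames (B T)
pos 3: P → miss, frames (B T P)
pos 4: T → hit
pos 5: P → hit
pos 6: E → miss, frames (B T P E)
pos 7: G → miss, evict B, frames (T P E G)
At position 7, page B is evicted.

B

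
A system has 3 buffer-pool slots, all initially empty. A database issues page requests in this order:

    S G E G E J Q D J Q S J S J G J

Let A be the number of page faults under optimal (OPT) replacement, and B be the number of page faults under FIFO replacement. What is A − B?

Under OPT: F F F . . F F F . . F . . . F . → 8 faults.
Under FIFO: F F F . . F F F . . F F . . F . → 9 faults.
A − B = 8 − 9 = -1.

-1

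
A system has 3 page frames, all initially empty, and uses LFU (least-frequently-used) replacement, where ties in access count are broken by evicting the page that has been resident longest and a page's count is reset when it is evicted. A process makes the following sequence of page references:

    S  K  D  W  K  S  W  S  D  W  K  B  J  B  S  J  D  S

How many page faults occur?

S -> fault, frames {S}
K -> fault, frames {S,K}
D -> fault, frames {S,K,D}
W -> fault, evict S, frames {K,D,W}
K -> hit
S -> fault, evict D, frames {K,W,S}
W -> hit
S -> hit
D -> fault, evict K, frames {W,S,D}
W -> hit
K -> fault, evict D, frames {W,S,K}
B -> fault, evict K, frames {W,S,B}
J -> fault, evict B, frames {W,S,J}
B -> fault, evict J, frames {W,S,B}
S -> hit
J -> fault, evict B, frames {W,S,J}
D -> fault, evict J, frames {W,S,D}
S -> hit
Page faults: 12.

12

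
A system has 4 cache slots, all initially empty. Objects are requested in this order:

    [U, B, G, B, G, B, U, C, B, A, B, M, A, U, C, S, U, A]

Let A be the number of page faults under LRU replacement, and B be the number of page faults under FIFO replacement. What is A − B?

Under LRU: F F F . . . . F . F . F . F F F . . → 9 faults.
Under FIFO: F F F . . . . F . F . F . F . F . . → 8 faults.
A − B = 9 − 8 = 1.

1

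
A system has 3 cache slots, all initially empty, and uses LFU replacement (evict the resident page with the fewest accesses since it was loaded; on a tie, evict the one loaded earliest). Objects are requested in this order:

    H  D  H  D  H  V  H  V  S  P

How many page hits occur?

H -> fault, frames {H}
D -> fault, frames {H,D}
H -> hit
D -> hit
H -> hit
V -> fault, frames {H,D,V}
H -> hit
V -> hit
S -> fault, evict D, frames {H,V,S}
P -> fault, evict S, frames {H,V,P}
Hits: 5.

5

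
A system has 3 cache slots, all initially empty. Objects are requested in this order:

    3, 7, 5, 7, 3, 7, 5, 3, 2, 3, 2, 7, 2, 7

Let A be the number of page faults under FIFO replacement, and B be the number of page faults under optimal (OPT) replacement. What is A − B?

Under FIFO: F F F . . . . . F F . F . . → 6 faults.
Under OPT: F F F . . . . . F . . . . . → 4 faults.
A − B = 6 − 4 = 2.

2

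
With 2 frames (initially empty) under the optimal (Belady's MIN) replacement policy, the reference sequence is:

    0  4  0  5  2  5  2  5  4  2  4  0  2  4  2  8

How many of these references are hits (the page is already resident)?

0 → miss, frames (0)
4 → miss, frames (0 4)
0 → hit
5 → miss, evict 0, frames (4 5)
2 → miss, evict 4, frames (5 2)
5 → hit
2 → hit
5 → hit
4 → miss, evict 5, frames (2 4)
2 → hit
4 → hit
0 → miss, evict 4, frames (2 0)
2 → hit
4 → miss, evict 0, frames (2 4)
2 → hit
8 → miss, evict 4, frames (2 8)
Hits: 8.

8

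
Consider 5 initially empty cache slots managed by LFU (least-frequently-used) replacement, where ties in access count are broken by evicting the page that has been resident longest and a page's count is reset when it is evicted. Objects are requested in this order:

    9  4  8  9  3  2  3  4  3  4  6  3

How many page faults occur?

6

9: miss, frames {9}
4: miss, frames {9,4}
8: miss, frames {9,4,8}
9: hit
3: miss, frames {9,4,8,3}
2: miss, frames {9,4,8,3,2}
3: hit
4: hit
3: hit
4: hit
6: miss, evict 8, frames {9,4,3,2,6}
3: hit
Page faults: 6.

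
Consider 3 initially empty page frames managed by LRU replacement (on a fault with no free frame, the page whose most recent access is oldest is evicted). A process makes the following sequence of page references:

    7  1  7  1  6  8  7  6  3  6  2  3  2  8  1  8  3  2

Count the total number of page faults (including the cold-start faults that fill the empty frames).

7 -> miss, frames (7)
1 -> miss, frames (7 1)
7 -> hit
1 -> hit
6 -> miss, frames (7 1 6)
8 -> miss, evict 7, frames (1 6 8)
7 -> miss, evict 1, frames (6 8 7)
6 -> hit
3 -> miss, evict 8, frames (7 6 3)
6 -> hit
2 -> miss, evict 7, frames (3 6 2)
3 -> hit
2 -> hit
8 -> miss, evict 6, frames (3 2 8)
1 -> miss, evict 3, frames (2 8 1)
8 -> hit
3 -> miss, evict 2, frames (1 8 3)
2 -> miss, evict 1, frames (8 3 2)
Page faults: 11.

11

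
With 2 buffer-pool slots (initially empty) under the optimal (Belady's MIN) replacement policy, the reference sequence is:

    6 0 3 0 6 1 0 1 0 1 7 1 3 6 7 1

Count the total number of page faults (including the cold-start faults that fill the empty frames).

9

6: fault, frames {6}
0: fault, frames {6,0}
3: fault, evict 6, frames {0,3}
0: hit
6: fault, evict 3, frames {0,6}
1: fault, evict 6, frames {0,1}
0: hit
1: hit
0: hit
1: hit
7: fault, evict 0, frames {1,7}
1: hit
3: fault, evict 1, frames {7,3}
6: fault, evict 3, frames {7,6}
7: hit
1: fault, evict 6, frames {7,1}
Page faults: 9.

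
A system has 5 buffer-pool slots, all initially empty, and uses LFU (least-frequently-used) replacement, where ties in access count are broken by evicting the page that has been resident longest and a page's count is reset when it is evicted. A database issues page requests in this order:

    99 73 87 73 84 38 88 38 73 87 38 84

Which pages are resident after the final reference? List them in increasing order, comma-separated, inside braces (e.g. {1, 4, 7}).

99 -> miss, frames {99}
73 -> miss, frames {99,73}
87 -> miss, frames {99,73,87}
73 -> hit
84 -> miss, frames {99,73,87,84}
38 -> miss, frames {99,73,87,84,38}
88 -> miss, evict 99, frames {73,87,84,38,88}
38 -> hit
73 -> hit
87 -> hit
38 -> hit
84 -> hit

{38, 73, 84, 87, 88}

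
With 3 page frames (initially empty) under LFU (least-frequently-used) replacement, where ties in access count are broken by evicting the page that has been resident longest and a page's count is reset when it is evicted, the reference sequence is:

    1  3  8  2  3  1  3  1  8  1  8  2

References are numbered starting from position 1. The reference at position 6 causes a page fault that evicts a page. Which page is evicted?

8

pos 1: 1 → miss, frames [1]
pos 2: 3 → miss, frames [1, 3]
pos 3: 8 → miss, frames [1, 3, 8]
pos 4: 2 → miss, evict 1, frames [3, 8, 2]
pos 5: 3 → hit
pos 6: 1 → miss, evict 8, frames [3, 2, 1]
At position 6, page 8 is evicted.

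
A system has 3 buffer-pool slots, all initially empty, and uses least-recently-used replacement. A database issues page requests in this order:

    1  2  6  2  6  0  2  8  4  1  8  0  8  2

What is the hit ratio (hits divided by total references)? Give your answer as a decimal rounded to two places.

1: miss, frames {1}
2: miss, frames {1,2}
6: miss, frames {1,2,6}
2: hit
6: hit
0: miss, evict 1, frames {2,6,0}
2: hit
8: miss, evict 6, frames {0,2,8}
4: miss, evict 0, frames {2,8,4}
1: miss, evict 2, frames {8,4,1}
8: hit
0: miss, evict 4, frames {1,8,0}
8: hit
2: miss, evict 1, frames {0,8,2}
Hits: 5 of 14 references → 5/14 = 0.3571.

0.36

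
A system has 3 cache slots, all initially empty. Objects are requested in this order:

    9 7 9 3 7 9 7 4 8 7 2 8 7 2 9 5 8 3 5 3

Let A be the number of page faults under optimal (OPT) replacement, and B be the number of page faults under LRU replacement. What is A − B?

Under OPT: F F . F . . . F F . F . . . F F . F . . → 9 faults.
Under LRU: F F . F . . . F F . F . . . F F F F . . → 10 faults.
A − B = 9 − 10 = -1.

-1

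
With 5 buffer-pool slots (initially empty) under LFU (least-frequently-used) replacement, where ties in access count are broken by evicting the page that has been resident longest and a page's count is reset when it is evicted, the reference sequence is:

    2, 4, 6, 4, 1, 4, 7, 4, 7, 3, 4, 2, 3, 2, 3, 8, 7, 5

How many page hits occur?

2 → fault, frames [2]
4 → fault, frames [2, 4]
6 → fault, frames [2, 4, 6]
4 → hit
1 → fault, frames [2, 4, 6, 1]
4 → hit
7 → fault, frames [2, 4, 6, 1, 7]
4 → hit
7 → hit
3 → fault, evict 2, frames [4, 6, 1, 7, 3]
4 → hit
2 → fault, evict 6, frames [4, 1, 7, 3, 2]
3 → hit
2 → hit
3 → hit
8 → fault, evict 1, frames [4, 7, 3, 2, 8]
7 → hit
5 → fault, evict 8, frames [4, 7, 3, 2, 5]
Hits: 9.

9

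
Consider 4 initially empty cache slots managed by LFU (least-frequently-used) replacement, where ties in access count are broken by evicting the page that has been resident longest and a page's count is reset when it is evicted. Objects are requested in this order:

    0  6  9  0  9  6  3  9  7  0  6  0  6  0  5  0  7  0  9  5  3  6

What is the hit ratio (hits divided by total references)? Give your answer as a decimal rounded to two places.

0 -> fault, frames [0]
6 -> fault, frames [0, 6]
9 -> fault, frames [0, 6, 9]
0 -> hit
9 -> hit
6 -> hit
3 -> fault, frames [0, 6, 9, 3]
9 -> hit
7 -> fault, evict 3, frames [0, 6, 9, 7]
0 -> hit
6 -> hit
0 -> hit
6 -> hit
0 -> hit
5 -> fault, evict 7, frames [0, 6, 9, 5]
0 -> hit
7 -> fault, evict 5, frames [0, 6, 9, 7]
0 -> hit
9 -> hit
5 -> fault, evict 7, frames [0, 6, 9, 5]
3 -> fault, evict 5, frames [0, 6, 9, 3]
6 -> hit
Hits: 13 of 22 references → 13/22 = 0.5909.

0.59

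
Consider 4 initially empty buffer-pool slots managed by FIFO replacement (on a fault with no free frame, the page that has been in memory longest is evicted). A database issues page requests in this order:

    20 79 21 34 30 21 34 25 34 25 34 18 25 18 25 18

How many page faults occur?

20 → miss, frames [20]
79 → miss, frames [20, 79]
21 → miss, frames [20, 79, 21]
34 → miss, frames [20, 79, 21, 34]
30 → miss, evict 20, frames [79, 21, 34, 30]
21 → hit
34 → hit
25 → miss, evict 79, frames [21, 34, 30, 25]
34 → hit
25 → hit
34 → hit
18 → miss, evict 21, frames [34, 30, 25, 18]
25 → hit
18 → hit
25 → hit
18 → hit
Page faults: 7.

7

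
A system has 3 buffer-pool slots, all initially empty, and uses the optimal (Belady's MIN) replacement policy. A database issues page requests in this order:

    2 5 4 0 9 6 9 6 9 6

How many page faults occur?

2 -> miss, frames [2]
5 -> miss, frames [2, 5]
4 -> miss, frames [2, 5, 4]
0 -> miss, evict 4, frames [2, 5, 0]
9 -> miss, evict 0, frames [2, 5, 9]
6 -> miss, evict 5, frames [2, 9, 6]
9 -> hit
6 -> hit
9 -> hit
6 -> hit
Page faults: 6.

6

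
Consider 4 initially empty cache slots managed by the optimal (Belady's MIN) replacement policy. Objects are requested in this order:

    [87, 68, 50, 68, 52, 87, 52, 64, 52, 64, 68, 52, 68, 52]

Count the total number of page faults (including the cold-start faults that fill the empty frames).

5

87: fault, frames (87)
68: fault, frames (87 68)
50: fault, frames (87 68 50)
68: hit
52: fault, frames (87 68 50 52)
87: hit
52: hit
64: fault, evict 50, frames (87 68 52 64)
52: hit
64: hit
68: hit
52: hit
68: hit
52: hit
Page faults: 5.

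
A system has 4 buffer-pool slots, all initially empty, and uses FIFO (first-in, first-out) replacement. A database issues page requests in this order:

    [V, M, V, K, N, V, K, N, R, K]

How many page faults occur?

V → miss, frames {V}
M → miss, frames {V,M}
V → hit
K → miss, frames {V,M,K}
N → miss, frames {V,M,K,N}
V → hit
K → hit
N → hit
R → miss, evict V, frames {M,K,N,R}
K → hit
Page faults: 5.

5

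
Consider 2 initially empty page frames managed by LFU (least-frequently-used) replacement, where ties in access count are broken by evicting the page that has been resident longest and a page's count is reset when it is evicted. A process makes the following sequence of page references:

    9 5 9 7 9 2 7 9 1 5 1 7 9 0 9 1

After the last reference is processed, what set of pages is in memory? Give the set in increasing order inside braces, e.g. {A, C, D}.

9 -> fault, frames (9)
5 -> fault, frames (9 5)
9 -> hit
7 -> fault, evict 5, frames (9 7)
9 -> hit
2 -> fault, evict 7, frames (9 2)
7 -> fault, evict 2, frames (9 7)
9 -> hit
1 -> fault, evict 7, frames (9 1)
5 -> fault, evict 1, frames (9 5)
1 -> fault, evict 5, frames (9 1)
7 -> fault, evict 1, frames (9 7)
9 -> hit
0 -> fault, evict 7, frames (9 0)
9 -> hit
1 -> fault, evict 0, frames (9 1)

{1, 9}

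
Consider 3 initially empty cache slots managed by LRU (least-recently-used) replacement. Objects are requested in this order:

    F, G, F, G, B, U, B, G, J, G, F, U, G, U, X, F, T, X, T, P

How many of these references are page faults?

11

F -> fault, frames [F]
G -> fault, frames [F, G]
F -> hit
G -> hit
B -> fault, frames [F, G, B]
U -> fault, evict F, frames [G, B, U]
B -> hit
G -> hit
J -> fault, evict U, frames [B, G, J]
G -> hit
F -> fault, evict B, frames [J, G, F]
U -> fault, evict J, frames [G, F, U]
G -> hit
U -> hit
X -> fault, evict F, frames [G, U, X]
F -> fault, evict G, frames [U, X, F]
T -> fault, evict U, frames [X, F, T]
X -> hit
T -> hit
P -> fault, evict F, frames [X, T, P]
Page faults: 11.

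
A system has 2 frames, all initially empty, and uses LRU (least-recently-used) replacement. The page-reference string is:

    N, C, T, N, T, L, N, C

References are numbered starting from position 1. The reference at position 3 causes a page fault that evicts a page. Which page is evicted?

N

pos 1: N: miss, frames (N)
pos 2: C: miss, frames (N C)
pos 3: T: miss, evict N, frames (C T)
At position 3, page N is evicted.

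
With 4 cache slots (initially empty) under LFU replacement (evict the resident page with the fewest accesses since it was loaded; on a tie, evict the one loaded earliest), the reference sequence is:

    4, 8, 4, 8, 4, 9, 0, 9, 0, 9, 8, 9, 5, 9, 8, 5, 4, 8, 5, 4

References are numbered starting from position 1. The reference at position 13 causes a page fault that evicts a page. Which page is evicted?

0

pos 1: 4 -> miss, frames [4]
pos 2: 8 -> miss, frames [4, 8]
pos 3: 4 -> hit
pos 4: 8 -> hit
pos 5: 4 -> hit
pos 6: 9 -> miss, frames [4, 8, 9]
pos 7: 0 -> miss, frames [4, 8, 9, 0]
pos 8: 9 -> hit
pos 9: 0 -> hit
pos 10: 9 -> hit
pos 11: 8 -> hit
pos 12: 9 -> hit
pos 13: 5 -> miss, evict 0, frames [4, 8, 9, 5]
At position 13, page 0 is evicted.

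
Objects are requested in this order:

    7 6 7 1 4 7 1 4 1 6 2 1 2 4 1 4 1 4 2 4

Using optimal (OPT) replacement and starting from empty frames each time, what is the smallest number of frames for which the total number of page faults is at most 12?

f=1: 20 faults
f=2: 9 faults
f=3: 6 faults
f=4: 5 faults
f=5: 5 faults
Smallest f with faults ≤ 12 is 2.

2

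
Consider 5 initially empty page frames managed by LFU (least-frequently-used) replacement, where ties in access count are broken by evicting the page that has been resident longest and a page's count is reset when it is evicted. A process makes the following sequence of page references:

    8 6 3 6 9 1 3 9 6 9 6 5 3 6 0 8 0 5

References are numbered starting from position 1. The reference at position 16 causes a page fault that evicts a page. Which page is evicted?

5

pos 1: 8: fault, frames (8)
pos 2: 6: fault, frames (8 6)
pos 3: 3: fault, frames (8 6 3)
pos 4: 6: hit
pos 5: 9: fault, frames (8 6 3 9)
pos 6: 1: fault, frames (8 6 3 9 1)
pos 7: 3: hit
pos 8: 9: hit
pos 9: 6: hit
pos 10: 9: hit
pos 11: 6: hit
pos 12: 5: fault, evict 8, frames (6 3 9 1 5)
pos 13: 3: hit
pos 14: 6: hit
pos 15: 0: fault, evict 1, frames (6 3 9 5 0)
pos 16: 8: fault, evict 5, frames (6 3 9 0 8)
At position 16, page 5 is evicted.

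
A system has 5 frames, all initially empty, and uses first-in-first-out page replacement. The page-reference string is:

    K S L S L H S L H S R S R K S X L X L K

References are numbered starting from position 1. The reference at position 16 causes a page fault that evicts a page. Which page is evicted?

pos 1: K: miss, frames [K]
pos 2: S: miss, frames [K, S]
pos 3: L: miss, frames [K, S, L]
pos 4: S: hit
pos 5: L: hit
pos 6: H: miss, frames [K, S, L, H]
pos 7: S: hit
pos 8: L: hit
pos 9: H: hit
pos 10: S: hit
pos 11: R: miss, frames [K, S, L, H, R]
pos 12: S: hit
pos 13: R: hit
pos 14: K: hit
pos 15: S: hit
pos 16: X: miss, evict K, frames [S, L, H, R, X]
At position 16, page K is evicted.

K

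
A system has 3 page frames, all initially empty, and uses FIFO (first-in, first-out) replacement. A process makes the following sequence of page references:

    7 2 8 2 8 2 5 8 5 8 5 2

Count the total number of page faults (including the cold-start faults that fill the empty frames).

4

7 -> miss, frames [7]
2 -> miss, frames [7, 2]
8 -> miss, frames [7, 2, 8]
2 -> hit
8 -> hit
2 -> hit
5 -> miss, evict 7, frames [2, 8, 5]
8 -> hit
5 -> hit
8 -> hit
5 -> hit
2 -> hit
Page faults: 4.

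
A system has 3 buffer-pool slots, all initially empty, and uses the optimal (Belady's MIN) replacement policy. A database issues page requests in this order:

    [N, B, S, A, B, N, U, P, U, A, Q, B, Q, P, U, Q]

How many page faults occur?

9

N -> fault, frames {N}
B -> fault, frames {N,B}
S -> fault, frames {N,B,S}
A -> fault, evict S, frames {N,B,A}
B -> hit
N -> hit
U -> fault, evict N, frames {B,A,U}
P -> fault, evict B, frames {A,U,P}
U -> hit
A -> hit
Q -> fault, evict A, frames {U,P,Q}
B -> fault, evict U, frames {P,Q,B}
Q -> hit
P -> hit
U -> fault, evict B, frames {P,Q,U}
Q -> hit
Page faults: 9.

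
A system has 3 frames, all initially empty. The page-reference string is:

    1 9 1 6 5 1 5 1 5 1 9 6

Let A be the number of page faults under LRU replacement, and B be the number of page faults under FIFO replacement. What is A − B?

-1

Under LRU: F F . F F . . . . . F F → 6 faults.
Under FIFO: F F . F F F . . . . F F → 7 faults.
A − B = 6 − 7 = -1.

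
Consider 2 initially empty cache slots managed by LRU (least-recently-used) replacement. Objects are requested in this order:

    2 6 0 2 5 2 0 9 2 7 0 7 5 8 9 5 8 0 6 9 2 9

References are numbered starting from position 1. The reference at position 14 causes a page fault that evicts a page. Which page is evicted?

7

pos 1: 2 → fault, frames [2]
pos 2: 6 → fault, frames [2, 6]
pos 3: 0 → fault, evict 2, frames [6, 0]
pos 4: 2 → fault, evict 6, frames [0, 2]
pos 5: 5 → fault, evict 0, frames [2, 5]
pos 6: 2 → hit
pos 7: 0 → fault, evict 5, frames [2, 0]
pos 8: 9 → fault, evict 2, frames [0, 9]
pos 9: 2 → fault, evict 0, frames [9, 2]
pos 10: 7 → fault, evict 9, frames [2, 7]
pos 11: 0 → fault, evict 2, frames [7, 0]
pos 12: 7 → hit
pos 13: 5 → fault, evict 0, frames [7, 5]
pos 14: 8 → fault, evict 7, frames [5, 8]
At position 14, page 7 is evicted.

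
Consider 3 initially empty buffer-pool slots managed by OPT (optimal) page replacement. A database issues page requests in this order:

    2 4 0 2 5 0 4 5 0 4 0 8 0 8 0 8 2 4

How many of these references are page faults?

2 → fault, frames {2}
4 → fault, frames {2,4}
0 → fault, frames {2,4,0}
2 → hit
5 → fault, evict 2, frames {4,0,5}
0 → hit
4 → hit
5 → hit
0 → hit
4 → hit
0 → hit
8 → fault, evict 5, frames {4,0,8}
0 → hit
8 → hit
0 → hit
8 → hit
2 → fault, evict 8, frames {4,0,2}
4 → hit
Page faults: 6.

6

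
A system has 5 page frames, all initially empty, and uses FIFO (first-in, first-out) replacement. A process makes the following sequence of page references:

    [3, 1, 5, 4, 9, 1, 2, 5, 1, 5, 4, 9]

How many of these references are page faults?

6

3 → fault, frames {3}
1 → fault, frames {3,1}
5 → fault, frames {3,1,5}
4 → fault, frames {3,1,5,4}
9 → fault, frames {3,1,5,4,9}
1 → hit
2 → fault, evict 3, frames {1,5,4,9,2}
5 → hit
1 → hit
5 → hit
4 → hit
9 → hit
Page faults: 6.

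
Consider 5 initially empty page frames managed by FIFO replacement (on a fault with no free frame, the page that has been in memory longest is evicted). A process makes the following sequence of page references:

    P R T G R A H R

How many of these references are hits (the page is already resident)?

2

P -> miss, frames [P]
R -> miss, frames [P, R]
T -> miss, frames [P, R, T]
G -> miss, frames [P, R, T, G]
R -> hit
A -> miss, frames [P, R, T, G, A]
H -> miss, evict P, frames [R, T, G, A, H]
R -> hit
Hits: 2.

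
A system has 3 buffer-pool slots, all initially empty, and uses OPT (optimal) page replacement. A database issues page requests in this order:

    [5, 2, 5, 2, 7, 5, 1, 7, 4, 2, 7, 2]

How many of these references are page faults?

5 -> fault, frames [5]
2 -> fault, frames [5, 2]
5 -> hit
2 -> hit
7 -> fault, frames [5, 2, 7]
5 -> hit
1 -> fault, evict 5, frames [2, 7, 1]
7 -> hit
4 -> fault, evict 1, frames [2, 7, 4]
2 -> hit
7 -> hit
2 -> hit
Page faults: 5.

5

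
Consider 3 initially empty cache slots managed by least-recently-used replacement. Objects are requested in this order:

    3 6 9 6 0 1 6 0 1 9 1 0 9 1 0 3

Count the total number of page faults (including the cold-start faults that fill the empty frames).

3 -> fault, frames {3}
6 -> fault, frames {3,6}
9 -> fault, frames {3,6,9}
6 -> hit
0 -> fault, evict 3, frames {9,6,0}
1 -> fault, evict 9, frames {6,0,1}
6 -> hit
0 -> hit
1 -> hit
9 -> fault, evict 6, frames {0,1,9}
1 -> hit
0 -> hit
9 -> hit
1 -> hit
0 -> hit
3 -> fault, evict 9, frames {1,0,3}
Page faults: 7.

7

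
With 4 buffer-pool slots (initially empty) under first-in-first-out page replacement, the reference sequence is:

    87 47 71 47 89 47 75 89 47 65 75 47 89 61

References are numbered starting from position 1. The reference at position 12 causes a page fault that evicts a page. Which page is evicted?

71

pos 1: 87: miss, frames [87]
pos 2: 47: miss, frames [87, 47]
pos 3: 71: miss, frames [87, 47, 71]
pos 4: 47: hit
pos 5: 89: miss, frames [87, 47, 71, 89]
pos 6: 47: hit
pos 7: 75: miss, evict 87, frames [47, 71, 89, 75]
pos 8: 89: hit
pos 9: 47: hit
pos 10: 65: miss, evict 47, frames [71, 89, 75, 65]
pos 11: 75: hit
pos 12: 47: miss, evict 71, frames [89, 75, 65, 47]
At position 12, page 71 is evicted.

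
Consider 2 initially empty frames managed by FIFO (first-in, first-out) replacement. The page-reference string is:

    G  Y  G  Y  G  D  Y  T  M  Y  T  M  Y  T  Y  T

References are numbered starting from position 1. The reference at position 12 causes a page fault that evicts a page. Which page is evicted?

pos 1: G -> fault, frames [G]
pos 2: Y -> fault, frames [G, Y]
pos 3: G -> hit
pos 4: Y -> hit
pos 5: G -> hit
pos 6: D -> fault, evict G, frames [Y, D]
pos 7: Y -> hit
pos 8: T -> fault, evict Y, frames [D, T]
pos 9: M -> fault, evict D, frames [T, M]
pos 10: Y -> fault, evict T, frames [M, Y]
pos 11: T -> fault, evict M, frames [Y, T]
pos 12: M -> fault, evict Y, frames [T, M]
At position 12, page Y is evicted.

Y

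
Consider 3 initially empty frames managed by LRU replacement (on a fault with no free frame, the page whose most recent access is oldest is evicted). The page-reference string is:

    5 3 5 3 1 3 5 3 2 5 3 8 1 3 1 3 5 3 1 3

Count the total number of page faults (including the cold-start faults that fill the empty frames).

5 → miss, frames (5)
3 → miss, frames (5 3)
5 → hit
3 → hit
1 → miss, frames (5 3 1)
3 → hit
5 → hit
3 → hit
2 → miss, evict 1, frames (5 3 2)
5 → hit
3 → hit
8 → miss, evict 2, frames (5 3 8)
1 → miss, evict 5, frames (3 8 1)
3 → hit
1 → hit
3 → hit
5 → miss, evict 8, frames (1 3 5)
3 → hit
1 → hit
3 → hit
Page faults: 7.

7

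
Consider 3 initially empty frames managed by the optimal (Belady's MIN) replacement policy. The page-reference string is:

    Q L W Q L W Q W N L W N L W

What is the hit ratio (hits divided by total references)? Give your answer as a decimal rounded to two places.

Q → fault, frames {Q}
L → fault, frames {Q,L}
W → fault, frames {Q,L,W}
Q → hit
L → hit
W → hit
Q → hit
W → hit
N → fault, evict Q, frames {L,W,N}
L → hit
W → hit
N → hit
L → hit
W → hit
Hits: 10 of 14 references → 10/14 = 0.7143.

0.71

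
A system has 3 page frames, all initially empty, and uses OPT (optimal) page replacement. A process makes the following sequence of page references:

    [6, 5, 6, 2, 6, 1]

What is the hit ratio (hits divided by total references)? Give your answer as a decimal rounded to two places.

0.33

6: fault, frames [6]
5: fault, frames [6, 5]
6: hit
2: fault, frames [6, 5, 2]
6: hit
1: fault, evict 2, frames [6, 5, 1]
Hits: 2 of 6 references → 2/6 = 0.3333.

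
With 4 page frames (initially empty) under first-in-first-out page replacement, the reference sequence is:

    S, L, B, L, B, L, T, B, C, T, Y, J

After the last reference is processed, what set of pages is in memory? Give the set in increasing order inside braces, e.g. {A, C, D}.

S -> miss, frames {S}
L -> miss, frames {S,L}
B -> miss, frames {S,L,B}
L -> hit
B -> hit
L -> hit
T -> miss, frames {S,L,B,T}
B -> hit
C -> miss, evict S, frames {L,B,T,C}
T -> hit
Y -> miss, evict L, frames {B,T,C,Y}
J -> miss, evict B, frames {T,C,Y,J}

{C, J, T, Y}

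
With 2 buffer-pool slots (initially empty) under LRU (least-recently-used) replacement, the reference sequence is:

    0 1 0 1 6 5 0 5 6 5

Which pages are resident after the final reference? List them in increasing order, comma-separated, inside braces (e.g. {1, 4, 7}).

0: miss, frames [0]
1: miss, frames [0, 1]
0: hit
1: hit
6: miss, evict 0, frames [1, 6]
5: miss, evict 1, frames [6, 5]
0: miss, evict 6, frames [5, 0]
5: hit
6: miss, evict 0, frames [5, 6]
5: hit

{5, 6}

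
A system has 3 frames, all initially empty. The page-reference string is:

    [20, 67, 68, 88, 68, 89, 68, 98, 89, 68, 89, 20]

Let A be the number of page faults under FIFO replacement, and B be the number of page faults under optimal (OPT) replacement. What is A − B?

Under FIFO: F F F F . F . F . F . F → 8 faults.
Under OPT: F F F F . F . F . . . F → 7 faults.
A − B = 8 − 7 = 1.

1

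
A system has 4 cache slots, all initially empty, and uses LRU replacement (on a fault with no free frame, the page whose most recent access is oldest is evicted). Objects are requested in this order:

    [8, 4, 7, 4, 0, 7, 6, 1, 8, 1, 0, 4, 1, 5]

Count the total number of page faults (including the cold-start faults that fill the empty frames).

8: miss, frames [8]
4: miss, frames [8, 4]
7: miss, frames [8, 4, 7]
4: hit
0: miss, frames [8, 7, 4, 0]
7: hit
6: miss, evict 8, frames [4, 0, 7, 6]
1: miss, evict 4, frames [0, 7, 6, 1]
8: miss, evict 0, frames [7, 6, 1, 8]
1: hit
0: miss, evict 7, frames [6, 8, 1, 0]
4: miss, evict 6, frames [8, 1, 0, 4]
1: hit
5: miss, evict 8, frames [0, 4, 1, 5]
Page faults: 10.

10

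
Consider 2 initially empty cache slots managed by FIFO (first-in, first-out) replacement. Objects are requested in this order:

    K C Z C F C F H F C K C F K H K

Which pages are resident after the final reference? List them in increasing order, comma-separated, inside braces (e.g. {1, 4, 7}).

K → miss, frames (K)
C → miss, frames (K C)
Z → miss, evict K, frames (C Z)
C → hit
F → miss, evict C, frames (Z F)
C → miss, evict Z, frames (F C)
F → hit
H → miss, evict F, frames (C H)
F → miss, evict C, frames (H F)
C → miss, evict H, frames (F C)
K → miss, evict F, frames (C K)
C → hit
F → miss, evict C, frames (K F)
K → hit
H → miss, evict K, frames (F H)
K → miss, evict F, frames (H K)

{H, K}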